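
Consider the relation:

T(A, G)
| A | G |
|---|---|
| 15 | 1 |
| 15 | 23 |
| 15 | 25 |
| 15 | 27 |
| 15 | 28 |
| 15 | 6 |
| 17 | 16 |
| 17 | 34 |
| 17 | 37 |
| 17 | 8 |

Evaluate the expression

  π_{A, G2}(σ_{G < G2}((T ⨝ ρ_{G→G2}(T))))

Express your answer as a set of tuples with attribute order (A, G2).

{(15, 23), (15, 25), (15, 27), (15, 28), (15, 6), (17, 16), (17, 34), (17, 37)}

ρ[G→G2]: schema becomes (A, G2); tuples unchanged.
T ⋈ ρ_{G→G2}(T) (natural join on A): {(15, 1, 1), (15, 1, 23), (15, 1, 25), (15, 1, 27), (15, 1, 28), (15, 1, 6), (15, 23, 1), (15, 23, 23), (15, 23, 25), (15, 23, 27), (15, 23, 28), (15, 23, 6), (15, 25, 1), (15, 25, 23), (15, 25, 25), (15, 25, 27), (15, 25, 28), (15, 25, 6), (15, 27, 1), (15, 27, 23), (15, 27, 25), (15, 27, 27), (15, 27, 28), (15, 27, 6), (15, 28, 1), (15, 28, 23), (15, 28, 25), (15, 28, 27), (15, 28, 28), (15, 28, 6), (15, 6, 1), (15, 6, 23), (15, 6, 25), (15, 6, 27), (15, 6, 28), (15, 6, 6), (17, 16, 16), (17, 16, 34), (17, 16, 37), (17, 16, 8), (17, 34, 16), (17, 34, 34), (17, 34, 37), (17, 34, 8), (17, 37, 16), (17, 37, 34), (17, 37, 37), (17, 37, 8), (17, 8, 16), (17, 8, 34), (17, 8, 37), (17, 8, 8)}
Apply σ_{G < G2}; surviving tuples: {(15, 1, 23), (15, 1, 25), (15, 1, 27), (15, 1, 28), (15, 1, 6), (15, 23, 25), (15, 23, 27), (15, 23, 28), (15, 25, 27), (15, 25, 28), (15, 27, 28), (15, 6, 23), (15, 6, 25), (15, 6, 27), (15, 6, 28), (17, 16, 34), (17, 16, 37), (17, 34, 37), (17, 8, 16), (17, 8, 34), (17, 8, 37)}
Keep only column(s) A, G2 (13 duplicate(s) eliminated): {(15, 23), (15, 25), (15, 27), (15, 28), (15, 6), (17, 16), (17, 34), (17, 37)}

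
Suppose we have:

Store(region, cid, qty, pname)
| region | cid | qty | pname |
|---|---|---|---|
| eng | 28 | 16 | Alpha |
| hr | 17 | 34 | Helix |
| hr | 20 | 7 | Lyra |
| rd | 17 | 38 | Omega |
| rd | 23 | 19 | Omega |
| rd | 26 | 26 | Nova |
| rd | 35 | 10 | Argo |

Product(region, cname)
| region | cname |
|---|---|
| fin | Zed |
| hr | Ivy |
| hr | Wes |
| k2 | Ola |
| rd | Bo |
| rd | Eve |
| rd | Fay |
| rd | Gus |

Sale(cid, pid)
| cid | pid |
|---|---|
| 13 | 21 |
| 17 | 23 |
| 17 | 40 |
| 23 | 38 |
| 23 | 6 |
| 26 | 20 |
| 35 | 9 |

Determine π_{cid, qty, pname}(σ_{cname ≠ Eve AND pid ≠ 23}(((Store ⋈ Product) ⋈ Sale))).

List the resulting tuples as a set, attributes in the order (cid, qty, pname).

{(17, 34, Helix), (17, 38, Omega), (23, 19, Omega), (26, 26, Nova), (35, 10, Argo)}

Joining Store and Product on region yields {(hr, 17, 34, Helix, Ivy), (hr, 17, 34, Helix, Wes), (hr, 20, 7, Lyra, Ivy), (hr, 20, 7, Lyra, Wes), (rd, 17, 38, Omega, Bo), (rd, 17, 38, Omega, Eve), (rd, 17, 38, Omega, Fay), (rd, 17, 38, Omega, Gus), (rd, 23, 19, Omega, Bo), (rd, 23, 19, Omega, Eve), (rd, 23, 19, Omega, Fay), (rd, 23, 19, Omega, Gus), (rd, 26, 26, Nova, Bo), (rd, 26, 26, Nova, Eve), (rd, 26, 26, Nova, Fay), (rd, 26, 26, Nova, Gus), (rd, 35, 10, Argo, Bo), (rd, 35, 10, Argo, Eve), (rd, 35, 10, Argo, Fay), (rd, 35, 10, Argo, Gus)}.
Joining (Store ⋈ Product) and Sale on cid yields {(hr, 17, 34, Helix, Ivy, 23), (hr, 17, 34, Helix, Ivy, 40), (hr, 17, 34, Helix, Wes, 23), (hr, 17, 34, Helix, Wes, 40), (rd, 17, 38, Omega, Bo, 23), (rd, 17, 38, Omega, Bo, 40), (rd, 17, 38, Omega, Eve, 23), (rd, 17, 38, Omega, Eve, 40), (rd, 17, 38, Omega, Fay, 23), (rd, 17, 38, Omega, Fay, 40), (rd, 17, 38, Omega, Gus, 23), (rd, 17, 38, Omega, Gus, 40), (rd, 23, 19, Omega, Bo, 38), (rd, 23, 19, Omega, Bo, 6), (rd, 23, 19, Omega, Eve, 38), (rd, 23, 19, Omega, Eve, 6), (rd, 23, 19, Omega, Fay, 38), (rd, 23, 19, Omega, Fay, 6), (rd, 23, 19, Omega, Gus, 38), (rd, 23, 19, Omega, Gus, 6), (rd, 26, 26, Nova, Bo, 20), (rd, 26, 26, Nova, Eve, 20), (rd, 26, 26, Nova, Fay, 20), (rd, 26, 26, Nova, Gus, 20), (rd, 35, 10, Argo, Bo, 9), (rd, 35, 10, Argo, Eve, 9), (rd, 35, 10, Argo, Fay, 9), (rd, 35, 10, Argo, Gus, 9)}.
Selection cname ≠ Eve AND pid ≠ 23: {(hr, 17, 34, Helix, Ivy, 40), (hr, 17, 34, Helix, Wes, 40), (rd, 17, 38, Omega, Bo, 40), (rd, 17, 38, Omega, Fay, 40), (rd, 17, 38, Omega, Gus, 40), (rd, 23, 19, Omega, Bo, 38), (rd, 23, 19, Omega, Bo, 6), (rd, 23, 19, Omega, Fay, 38), (rd, 23, 19, Omega, Fay, 6), (rd, 23, 19, Omega, Gus, 38), (rd, 23, 19, Omega, Gus, 6), (rd, 26, 26, Nova, Bo, 20), (rd, 26, 26, Nova, Fay, 20), (rd, 26, 26, Nova, Gus, 20), (rd, 35, 10, Argo, Bo, 9), (rd, 35, 10, Argo, Fay, 9), (rd, 35, 10, Argo, Gus, 9)}
π[cid, qty, pname]: project onto (cid, qty, pname) (12 duplicate(s) eliminated) → {(17, 34, Helix), (17, 38, Omega), (23, 19, Omega), (26, 26, Nova), (35, 10, Argo)}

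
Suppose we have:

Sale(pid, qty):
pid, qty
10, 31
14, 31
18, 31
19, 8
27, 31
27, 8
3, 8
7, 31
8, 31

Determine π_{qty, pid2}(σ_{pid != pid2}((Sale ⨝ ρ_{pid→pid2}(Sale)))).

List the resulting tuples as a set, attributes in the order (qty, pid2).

{(31, 10), (31, 14), (31, 18), (31, 27), (31, 7), (31, 8), (8, 19), (8, 27), (8, 3)}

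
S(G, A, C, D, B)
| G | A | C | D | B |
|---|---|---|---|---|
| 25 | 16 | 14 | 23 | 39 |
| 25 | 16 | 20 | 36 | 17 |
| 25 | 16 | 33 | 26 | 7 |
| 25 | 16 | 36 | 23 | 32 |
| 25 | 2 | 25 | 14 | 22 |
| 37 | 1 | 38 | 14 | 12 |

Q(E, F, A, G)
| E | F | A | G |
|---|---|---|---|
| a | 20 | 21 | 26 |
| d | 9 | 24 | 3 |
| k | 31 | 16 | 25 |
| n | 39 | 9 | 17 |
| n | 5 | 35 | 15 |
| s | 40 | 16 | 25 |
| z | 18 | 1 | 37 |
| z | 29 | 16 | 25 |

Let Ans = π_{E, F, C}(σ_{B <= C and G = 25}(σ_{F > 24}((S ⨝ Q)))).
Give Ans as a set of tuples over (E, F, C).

{(k, 31, 20), (k, 31, 33), (k, 31, 36), (s, 40, 20), (s, 40, 33), (s, 40, 36), (z, 29, 20), (z, 29, 33), (z, 29, 36)}

S ⋈ Q (natural join on G, A): {(25, 16, 14, 23, 39, k, 31), (25, 16, 14, 23, 39, s, 40), (25, 16, 14, 23, 39, z, 29), (25, 16, 20, 36, 17, k, 31), (25, 16, 20, 36, 17, s, 40), (25, 16, 20, 36, 17, z, 29), (25, 16, 33, 26, 7, k, 31), (25, 16, 33, 26, 7, s, 40), (25, 16, 33, 26, 7, z, 29), (25, 16, 36, 23, 32, k, 31), (25, 16, 36, 23, 32, s, 40), (25, 16, 36, 23, 32, z, 29), (37, 1, 38, 14, 12, z, 18)}
Selection F > 24: {(25, 16, 14, 23, 39, k, 31), (25, 16, 14, 23, 39, s, 40), (25, 16, 14, 23, 39, z, 29), (25, 16, 20, 36, 17, k, 31), (25, 16, 20, 36, 17, s, 40), (25, 16, 20, 36, 17, z, 29), (25, 16, 33, 26, 7, k, 31), (25, 16, 33, 26, 7, s, 40), (25, 16, 33, 26, 7, z, 29), (25, 16, 36, 23, 32, k, 31), (25, 16, 36, 23, 32, s, 40), (25, 16, 36, 23, 32, z, 29)}
Selection B <= C and G = 25: {(25, 16, 20, 36, 17, k, 31), (25, 16, 20, 36, 17, s, 40), (25, 16, 20, 36, 17, z, 29), (25, 16, 33, 26, 7, k, 31), (25, 16, 33, 26, 7, s, 40), (25, 16, 33, 26, 7, z, 29), (25, 16, 36, 23, 32, k, 31), (25, 16, 36, 23, 32, s, 40), (25, 16, 36, 23, 32, z, 29)}
Projecting to E, F, C: {(k, 31, 20), (k, 31, 33), (k, 31, 36), (s, 40, 20), (s, 40, 33), (s, 40, 36), (z, 29, 20), (z, 29, 33), (z, 29, 36)}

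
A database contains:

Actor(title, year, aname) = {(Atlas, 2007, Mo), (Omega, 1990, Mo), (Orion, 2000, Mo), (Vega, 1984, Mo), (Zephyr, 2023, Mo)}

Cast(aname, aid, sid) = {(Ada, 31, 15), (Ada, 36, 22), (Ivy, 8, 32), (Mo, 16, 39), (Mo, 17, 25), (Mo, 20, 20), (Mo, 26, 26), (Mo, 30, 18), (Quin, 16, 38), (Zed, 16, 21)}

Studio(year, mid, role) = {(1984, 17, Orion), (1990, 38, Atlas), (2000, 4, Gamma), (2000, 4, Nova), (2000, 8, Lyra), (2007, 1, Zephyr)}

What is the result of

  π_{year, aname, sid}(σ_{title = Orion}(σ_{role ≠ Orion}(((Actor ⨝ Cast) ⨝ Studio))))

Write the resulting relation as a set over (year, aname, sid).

{(2000, Mo, 18), (2000, Mo, 20), (2000, Mo, 25), (2000, Mo, 26), (2000, Mo, 39)}

Joining Actor and Cast on aname yields {(Atlas, 2007, Mo, 16, 39), (Atlas, 2007, Mo, 17, 25), (Atlas, 2007, Mo, 20, 20), (Atlas, 2007, Mo, 26, 26), (Atlas, 2007, Mo, 30, 18), (Omega, 1990, Mo, 16, 39), (Omega, 1990, Mo, 17, 25), (Omega, 1990, Mo, 20, 20), (Omega, 1990, Mo, 26, 26), (Omega, 1990, Mo, 30, 18), (Orion, 2000, Mo, 16, 39), (Orion, 2000, Mo, 17, 25), (Orion, 2000, Mo, 20, 20), (Orion, 2000, Mo, 26, 26), (Orion, 2000, Mo, 30, 18), (Vega, 1984, Mo, 16, 39), (Vega, 1984, Mo, 17, 25), (Vega, 1984, Mo, 20, 20), (Vega, 1984, Mo, 26, 26), (Vega, 1984, Mo, 30, 18), (Zephyr, 2023, Mo, 16, 39), (Zephyr, 2023, Mo, 17, 25), (Zephyr, 2023, Mo, 20, 20), (Zephyr, 2023, Mo, 26, 26), (Zephyr, 2023, Mo, 30, 18)}.
Joining (Actor ⨝ Cast) and Studio on year yields {(Atlas, 2007, Mo, 16, 39, 1, Zephyr), (Atlas, 2007, Mo, 17, 25, 1, Zephyr), (Atlas, 2007, Mo, 20, 20, 1, Zephyr), (Atlas, 2007, Mo, 26, 26, 1, Zephyr), (Atlas, 2007, Mo, 30, 18, 1, Zephyr), (Omega, 1990, Mo, 16, 39, 38, Atlas), (Omega, 1990, Mo, 17, 25, 38, Atlas), (Omega, 1990, Mo, 20, 20, 38, Atlas), (Omega, 1990, Mo, 26, 26, 38, Atlas), (Omega, 1990, Mo, 30, 18, 38, Atlas), (Orion, 2000, Mo, 16, 39, 4, Gamma), (Orion, 2000, Mo, 16, 39, 4, Nova), (Orion, 2000, Mo, 16, 39, 8, Lyra), (Orion, 2000, Mo, 17, 25, 4, Gamma), (Orion, 2000, Mo, 17, 25, 4, Nova), (Orion, 2000, Mo, 17, 25, 8, Lyra), (Orion, 2000, Mo, 20, 20, 4, Gamma), (Orion, 2000, Mo, 20, 20, 4, Nova), (Orion, 2000, Mo, 20, 20, 8, Lyra), (Orion, 2000, Mo, 26, 26, 4, Gamma), (Orion, 2000, Mo, 26, 26, 4, Nova), (Orion, 2000, Mo, 26, 26, 8, Lyra), (Orion, 2000, Mo, 30, 18, 4, Gamma), (Orion, 2000, Mo, 30, 18, 4, Nova), (Orion, 2000, Mo, 30, 18, 8, Lyra), (Vega, 1984, Mo, 16, 39, 17, Orion), (Vega, 1984, Mo, 17, 25, 17, Orion), (Vega, 1984, Mo, 20, 20, 17, Orion), (Vega, 1984, Mo, 26, 26, 17, Orion), (Vega, 1984, Mo, 30, 18, 17, Orion)}.
Selection role ≠ Orion: {(Atlas, 2007, Mo, 16, 39, 1, Zephyr), (Atlas, 2007, Mo, 17, 25, 1, Zephyr), (Atlas, 2007, Mo, 20, 20, 1, Zephyr), (Atlas, 2007, Mo, 26, 26, 1, Zephyr), (Atlas, 2007, Mo, 30, 18, 1, Zephyr), (Omega, 1990, Mo, 16, 39, 38, Atlas), (Omega, 1990, Mo, 17, 25, 38, Atlas), (Omega, 1990, Mo, 20, 20, 38, Atlas), (Omega, 1990, Mo, 26, 26, 38, Atlas), (Omega, 1990, Mo, 30, 18, 38, Atlas), (Orion, 2000, Mo, 16, 39, 4, Gamma), (Orion, 2000, Mo, 16, 39, 4, Nova), (Orion, 2000, Mo, 16, 39, 8, Lyra), (Orion, 2000, Mo, 17, 25, 4, Gamma), (Orion, 2000, Mo, 17, 25, 4, Nova), (Orion, 2000, Mo, 17, 25, 8, Lyra), (Orion, 2000, Mo, 20, 20, 4, Gamma), (Orion, 2000, Mo, 20, 20, 4, Nova), (Orion, 2000, Mo, 20, 20, 8, Lyra), (Orion, 2000, Mo, 26, 26, 4, Gamma), (Orion, 2000, Mo, 26, 26, 4, Nova), (Orion, 2000, Mo, 26, 26, 8, Lyra), (Orion, 2000, Mo, 30, 18, 4, Gamma), (Orion, 2000, Mo, 30, 18, 4, Nova), (Orion, 2000, Mo, 30, 18, 8, Lyra)}
Selection title = Orion: {(Orion, 2000, Mo, 16, 39, 4, Gamma), (Orion, 2000, Mo, 16, 39, 4, Nova), (Orion, 2000, Mo, 16, 39, 8, Lyra), (Orion, 2000, Mo, 17, 25, 4, Gamma), (Orion, 2000, Mo, 17, 25, 4, Nova), (Orion, 2000, Mo, 17, 25, 8, Lyra), (Orion, 2000, Mo, 20, 20, 4, Gamma), (Orion, 2000, Mo, 20, 20, 4, Nova), (Orion, 2000, Mo, 20, 20, 8, Lyra), (Orion, 2000, Mo, 26, 26, 4, Gamma), (Orion, 2000, Mo, 26, 26, 4, Nova), (Orion, 2000, Mo, 26, 26, 8, Lyra), (Orion, 2000, Mo, 30, 18, 4, Gamma), (Orion, 2000, Mo, 30, 18, 4, Nova), (Orion, 2000, Mo, 30, 18, 8, Lyra)}
Projecting to year, aname, sid (10 duplicate(s) eliminated): {(2000, Mo, 18), (2000, Mo, 20), (2000, Mo, 25), (2000, Mo, 26), (2000, Mo, 39)}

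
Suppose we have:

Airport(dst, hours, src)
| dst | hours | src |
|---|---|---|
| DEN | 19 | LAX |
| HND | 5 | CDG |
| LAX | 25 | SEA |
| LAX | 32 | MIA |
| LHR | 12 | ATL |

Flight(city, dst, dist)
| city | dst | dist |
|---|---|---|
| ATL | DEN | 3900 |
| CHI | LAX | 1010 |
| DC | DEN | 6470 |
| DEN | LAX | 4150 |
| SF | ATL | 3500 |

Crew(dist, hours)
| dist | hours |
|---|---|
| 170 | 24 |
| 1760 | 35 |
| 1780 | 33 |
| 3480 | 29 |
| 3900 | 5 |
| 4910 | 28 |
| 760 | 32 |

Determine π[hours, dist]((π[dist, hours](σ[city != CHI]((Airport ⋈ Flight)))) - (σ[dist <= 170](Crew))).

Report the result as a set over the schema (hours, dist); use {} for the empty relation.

{(19, 3900), (19, 6470), (25, 4150), (32, 4150)}

Airport ⋈ Flight (natural join on dst): {(DEN, 19, LAX, ATL, 3900), (DEN, 19, LAX, DC, 6470), (LAX, 25, SEA, CHI, 1010), (LAX, 25, SEA, DEN, 4150), (LAX, 32, MIA, CHI, 1010), (LAX, 32, MIA, DEN, 4150)}
Apply σ_{city != CHI}; surviving tuples: {(DEN, 19, LAX, ATL, 3900), (DEN, 19, LAX, DC, 6470), (LAX, 25, SEA, DEN, 4150), (LAX, 32, MIA, DEN, 4150)}
π_{dist, hours} gives {(3900, 19), (4150, 25), (4150, 32), (6470, 19)}.
Apply σ_{dist <= 170}; surviving tuples: {(170, 24)}
Set difference of the two operands is {(3900, 19), (4150, 25), (4150, 32), (6470, 19)}.
π_{hours, dist} gives {(19, 3900), (19, 6470), (25, 4150), (32, 4150)}.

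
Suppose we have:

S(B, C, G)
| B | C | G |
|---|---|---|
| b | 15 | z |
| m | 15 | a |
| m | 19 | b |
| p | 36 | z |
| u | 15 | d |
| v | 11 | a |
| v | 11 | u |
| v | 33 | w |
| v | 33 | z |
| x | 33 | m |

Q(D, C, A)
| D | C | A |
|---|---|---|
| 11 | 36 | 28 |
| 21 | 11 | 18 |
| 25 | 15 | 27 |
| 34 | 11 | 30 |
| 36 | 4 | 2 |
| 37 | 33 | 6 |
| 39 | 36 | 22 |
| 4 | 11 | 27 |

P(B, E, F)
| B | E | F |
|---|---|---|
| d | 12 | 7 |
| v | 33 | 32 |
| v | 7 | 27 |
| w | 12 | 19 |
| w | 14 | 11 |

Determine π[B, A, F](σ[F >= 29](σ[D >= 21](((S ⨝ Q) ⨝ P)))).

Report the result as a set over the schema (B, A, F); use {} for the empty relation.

S ⋈ Q (natural join on C): {(b, 15, z, 25, 27), (m, 15, a, 25, 27), (p, 36, z, 11, 28), (p, 36, z, 39, 22), (u, 15, d, 25, 27), (v, 11, a, 21, 18), (v, 11, a, 34, 30), (v, 11, a, 4, 27), (v, 11, u, 21, 18), (v, 11, u, 34, 30), (v, 11, u, 4, 27), (v, 33, w, 37, 6), (v, 33, z, 37, 6), (x, 33, m, 37, 6)}
(S ⨝ Q) ⋈ P (natural join on B): {(v, 11, a, 21, 18, 33, 32), (v, 11, a, 21, 18, 7, 27), (v, 11, a, 34, 30, 33, 32), (v, 11, a, 34, 30, 7, 27), (v, 11, a, 4, 27, 33, 32), (v, 11, a, 4, 27, 7, 27), (v, 11, u, 21, 18, 33, 32), (v, 11, u, 21, 18, 7, 27), (v, 11, u, 34, 30, 33, 32), (v, 11, u, 34, 30, 7, 27), (v, 11, u, 4, 27, 33, 32), (v, 11, u, 4, 27, 7, 27), (v, 33, w, 37, 6, 33, 32), (v, 33, w, 37, 6, 7, 27), (v, 33, z, 37, 6, 33, 32), (v, 33, z, 37, 6, 7, 27)}
Selection D >= 21: {(v, 11, a, 21, 18, 33, 32), (v, 11, a, 21, 18, 7, 27), (v, 11, a, 34, 30, 33, 32), (v, 11, a, 34, 30, 7, 27), (v, 11, u, 21, 18, 33, 32), (v, 11, u, 21, 18, 7, 27), (v, 11, u, 34, 30, 33, 32), (v, 11, u, 34, 30, 7, 27), (v, 33, w, 37, 6, 33, 32), (v, 33, w, 37, 6, 7, 27), (v, 33, z, 37, 6, 33, 32), (v, 33, z, 37, 6, 7, 27)}
Selection F >= 29: {(v, 11, a, 21, 18, 33, 32), (v, 11, a, 34, 30, 33, 32), (v, 11, u, 21, 18, 33, 32), (v, 11, u, 34, 30, 33, 32), (v, 33, w, 37, 6, 33, 32), (v, 33, z, 37, 6, 33, 32)}
π_{B, A, F} gives {(v, 18, 32), (v, 30, 32), (v, 6, 32)} (3 duplicate(s) eliminated).

{(v, 18, 32), (v, 30, 32), (v, 6, 32)}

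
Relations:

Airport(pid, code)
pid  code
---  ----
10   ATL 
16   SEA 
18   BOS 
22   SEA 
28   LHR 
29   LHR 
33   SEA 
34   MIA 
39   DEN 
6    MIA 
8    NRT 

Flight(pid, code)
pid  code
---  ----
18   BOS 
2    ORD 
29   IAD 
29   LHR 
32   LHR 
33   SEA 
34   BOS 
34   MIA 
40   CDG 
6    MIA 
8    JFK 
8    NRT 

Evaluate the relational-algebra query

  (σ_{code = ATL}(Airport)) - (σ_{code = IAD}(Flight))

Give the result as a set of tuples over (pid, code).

σ[code = ATL]: keep tuples satisfying code = ATL → {(10, ATL)}
σ[code = IAD]: keep tuples satisfying code = IAD → {(29, IAD)}
Taking the difference: {(10, ATL)}

{(10, ATL)}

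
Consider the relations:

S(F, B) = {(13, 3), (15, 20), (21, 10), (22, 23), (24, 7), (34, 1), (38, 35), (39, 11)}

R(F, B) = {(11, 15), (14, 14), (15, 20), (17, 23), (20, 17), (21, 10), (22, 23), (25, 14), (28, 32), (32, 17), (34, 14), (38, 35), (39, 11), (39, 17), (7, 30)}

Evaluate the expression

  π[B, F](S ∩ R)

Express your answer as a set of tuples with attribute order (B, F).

{(10, 21), (11, 39), (20, 15), (23, 22), (35, 38)}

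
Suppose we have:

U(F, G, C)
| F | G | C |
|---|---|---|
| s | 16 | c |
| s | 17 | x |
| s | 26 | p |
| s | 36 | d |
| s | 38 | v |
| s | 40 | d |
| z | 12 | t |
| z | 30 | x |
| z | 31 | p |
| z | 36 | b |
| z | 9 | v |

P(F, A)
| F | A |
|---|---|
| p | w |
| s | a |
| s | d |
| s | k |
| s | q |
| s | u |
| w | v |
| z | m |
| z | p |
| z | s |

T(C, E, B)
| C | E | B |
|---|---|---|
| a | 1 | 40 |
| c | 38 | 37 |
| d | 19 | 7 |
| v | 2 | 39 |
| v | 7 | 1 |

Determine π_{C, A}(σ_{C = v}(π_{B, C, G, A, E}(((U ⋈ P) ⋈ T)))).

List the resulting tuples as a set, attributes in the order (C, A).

{(v, a), (v, d), (v, k), (v, m), (v, p), (v, q), (v, s), (v, u)}

Joining U and P on F yields {(s, 16, c, a), (s, 16, c, d), (s, 16, c, k), (s, 16, c, q), (s, 16, c, u), (s, 17, x, a), (s, 17, x, d), (s, 17, x, k), (s, 17, x, q), (s, 17, x, u), (s, 26, p, a), (s, 26, p, d), (s, 26, p, k), (s, 26, p, q), (s, 26, p, u), (s, 36, d, a), (s, 36, d, d), (s, 36, d, k), (s, 36, d, q), (s, 36, d, u), (s, 38, v, a), (s, 38, v, d), (s, 38, v, k), (s, 38, v, q), (s, 38, v, u), (s, 40, d, a), (s, 40, d, d), (s, 40, d, k), (s, 40, d, q), (s, 40, d, u), (z, 12, t, m), (z, 12, t, p), (z, 12, t, s), (z, 30, x, m), (z, 30, x, p), (z, 30, x, s), (z, 31, p, m), (z, 31, p, p), (z, 31, p, s), (z, 36, b, m), (z, 36, b, p), (z, 36, b, s), (z, 9, v, m), (z, 9, v, p), (z, 9, v, s)}.
Joining (U ⋈ P) and T on C yields {(s, 16, c, a, 38, 37), (s, 16, c, d, 38, 37), (s, 16, c, k, 38, 37), (s, 16, c, q, 38, 37), (s, 16, c, u, 38, 37), (s, 36, d, a, 19, 7), (s, 36, d, d, 19, 7), (s, 36, d, k, 19, 7), (s, 36, d, q, 19, 7), (s, 36, d, u, 19, 7), (s, 38, v, a, 2, 39), (s, 38, v, a, 7, 1), (s, 38, v, d, 2, 39), (s, 38, v, d, 7, 1), (s, 38, v, k, 2, 39), (s, 38, v, k, 7, 1), (s, 38, v, q, 2, 39), (s, 38, v, q, 7, 1), (s, 38, v, u, 2, 39), (s, 38, v, u, 7, 1), (s, 40, d, a, 19, 7), (s, 40, d, d, 19, 7), (s, 40, d, k, 19, 7), (s, 40, d, q, 19, 7), (s, 40, d, u, 19, 7), (z, 9, v, m, 2, 39), (z, 9, v, m, 7, 1), (z, 9, v, p, 2, 39), (z, 9, v, p, 7, 1), (z, 9, v, s, 2, 39), (z, 9, v, s, 7, 1)}.
Keep only column(s) B, C, G, A, E: {(1, v, 38, a, 7), (1, v, 38, d, 7), (1, v, 38, k, 7), (1, v, 38, q, 7), (1, v, 38, u, 7), (1, v, 9, m, 7), (1, v, 9, p, 7), (1, v, 9, s, 7), (37, c, 16, a, 38), (37, c, 16, d, 38), (37, c, 16, k, 38), (37, c, 16, q, 38), (37, c, 16, u, 38), (39, v, 38, a, 2), (39, v, 38, d, 2), (39, v, 38, k, 2), (39, v, 38, q, 2), (39, v, 38, u, 2), (39, v, 9, m, 2), (39, v, 9, p, 2), (39, v, 9, s, 2), (7, d, 36, a, 19), (7, d, 36, d, 19), (7, d, 36, k, 19), (7, d, 36, q, 19), (7, d, 36, u, 19), (7, d, 40, a, 19), (7, d, 40, d, 19), (7, d, 40, k, 19), (7, d, 40, q, 19), (7, d, 40, u, 19)}
σ[C = v]: keep tuples satisfying C = v → {(1, v, 38, a, 7), (1, v, 38, d, 7), (1, v, 38, k, 7), (1, v, 38, q, 7), (1, v, 38, u, 7), (1, v, 9, m, 7), (1, v, 9, p, 7), (1, v, 9, s, 7), (39, v, 38, a, 2), (39, v, 38, d, 2), (39, v, 38, k, 2), (39, v, 38, q, 2), (39, v, 38, u, 2), (39, v, 9, m, 2), (39, v, 9, p, 2), (39, v, 9, s, 2)}
Keep only column(s) C, A (8 duplicate(s) eliminated): {(v, a), (v, d), (v, k), (v, m), (v, p), (v, q), (v, s), (v, u)}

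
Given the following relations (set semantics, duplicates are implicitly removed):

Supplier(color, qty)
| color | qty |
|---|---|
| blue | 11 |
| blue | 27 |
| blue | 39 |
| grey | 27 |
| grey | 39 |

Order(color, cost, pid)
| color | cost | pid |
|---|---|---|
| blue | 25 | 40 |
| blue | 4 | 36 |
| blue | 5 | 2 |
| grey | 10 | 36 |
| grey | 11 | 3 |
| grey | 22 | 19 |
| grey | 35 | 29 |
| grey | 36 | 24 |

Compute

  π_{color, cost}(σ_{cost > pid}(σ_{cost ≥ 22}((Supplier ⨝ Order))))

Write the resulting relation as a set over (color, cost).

Supplier ⋈ Order (natural join on color): {(blue, 11, 25, 40), (blue, 11, 4, 36), (blue, 11, 5, 2), (blue, 27, 25, 40), (blue, 27, 4, 36), (blue, 27, 5, 2), (blue, 39, 25, 40), (blue, 39, 4, 36), (blue, 39, 5, 2), (grey, 27, 10, 36), (grey, 27, 11, 3), (grey, 27, 22, 19), (grey, 27, 35, 29), (grey, 27, 36, 24), (grey, 39, 10, 36), (grey, 39, 11, 3), (grey, 39, 22, 19), (grey, 39, 35, 29), (grey, 39, 36, 24)}
Filtering on cost ≥ 22 leaves {(blue, 11, 25, 40), (blue, 27, 25, 40), (blue, 39, 25, 40), (grey, 27, 22, 19), (grey, 27, 35, 29), (grey, 27, 36, 24), (grey, 39, 22, 19), (grey, 39, 35, 29), (grey, 39, 36, 24)}.
Filtering on cost > pid leaves {(grey, 27, 22, 19), (grey, 27, 35, 29), (grey, 27, 36, 24), (grey, 39, 22, 19), (grey, 39, 35, 29), (grey, 39, 36, 24)}.
Keep only column(s) color, cost (3 duplicate(s) eliminated): {(grey, 22), (grey, 35), (grey, 36)}

{(grey, 22), (grey, 35), (grey, 36)}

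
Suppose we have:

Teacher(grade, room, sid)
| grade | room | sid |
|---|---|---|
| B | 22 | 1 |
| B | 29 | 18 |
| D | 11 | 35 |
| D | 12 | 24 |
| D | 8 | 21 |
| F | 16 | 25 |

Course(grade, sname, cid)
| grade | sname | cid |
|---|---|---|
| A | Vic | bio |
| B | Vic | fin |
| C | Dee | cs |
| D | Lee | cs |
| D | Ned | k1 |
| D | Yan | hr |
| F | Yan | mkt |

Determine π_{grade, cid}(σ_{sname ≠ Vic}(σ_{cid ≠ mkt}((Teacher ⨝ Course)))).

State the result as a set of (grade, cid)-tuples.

{(D, cs), (D, hr), (D, k1)}

Teacher ⋈ Course (natural join on grade): {(B, 22, 1, Vic, fin), (B, 29, 18, Vic, fin), (D, 11, 35, Lee, cs), (D, 11, 35, Ned, k1), (D, 11, 35, Yan, hr), (D, 12, 24, Lee, cs), (D, 12, 24, Ned, k1), (D, 12, 24, Yan, hr), (D, 8, 21, Lee, cs), (D, 8, 21, Ned, k1), (D, 8, 21, Yan, hr), (F, 16, 25, Yan, mkt)}
Filtering on cid ≠ mkt leaves {(B, 22, 1, Vic, fin), (B, 29, 18, Vic, fin), (D, 11, 35, Lee, cs), (D, 11, 35, Ned, k1), (D, 11, 35, Yan, hr), (D, 12, 24, Lee, cs), (D, 12, 24, Ned, k1), (D, 12, 24, Yan, hr), (D, 8, 21, Lee, cs), (D, 8, 21, Ned, k1), (D, 8, 21, Yan, hr)}.
Filtering on sname ≠ Vic leaves {(D, 11, 35, Lee, cs), (D, 11, 35, Ned, k1), (D, 11, 35, Yan, hr), (D, 12, 24, Lee, cs), (D, 12, 24, Ned, k1), (D, 12, 24, Yan, hr), (D, 8, 21, Lee, cs), (D, 8, 21, Ned, k1), (D, 8, 21, Yan, hr)}.
Projecting to grade, cid (6 duplicate(s) eliminated): {(D, cs), (D, hr), (D, k1)}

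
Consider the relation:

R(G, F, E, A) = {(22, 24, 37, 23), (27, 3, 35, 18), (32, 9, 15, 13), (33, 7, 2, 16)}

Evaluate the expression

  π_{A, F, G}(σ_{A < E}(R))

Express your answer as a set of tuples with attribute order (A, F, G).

{(13, 9, 32), (18, 3, 27), (23, 24, 22)}

σ[A < E]: keep tuples satisfying A < E → {(22, 24, 37, 23), (27, 3, 35, 18), (32, 9, 15, 13)}
π_{A, F, G} gives {(13, 9, 32), (18, 3, 27), (23, 24, 22)}.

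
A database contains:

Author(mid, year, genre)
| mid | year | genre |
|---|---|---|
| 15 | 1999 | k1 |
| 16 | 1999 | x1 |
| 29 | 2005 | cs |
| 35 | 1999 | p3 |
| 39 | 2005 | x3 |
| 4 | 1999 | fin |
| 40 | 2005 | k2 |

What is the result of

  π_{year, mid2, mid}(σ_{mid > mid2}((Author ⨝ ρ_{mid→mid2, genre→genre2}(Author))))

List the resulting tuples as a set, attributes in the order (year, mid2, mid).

ρ[mid→mid2, genre→genre2]: schema becomes (mid2, year, genre2); tuples unchanged.
Joining Author and ρ_{mid→mid2, genre→genre2}(Author) on year yields {(15, 1999, k1, 15, k1), (15, 1999, k1, 16, x1), (15, 1999, k1, 35, p3), (15, 1999, k1, 4, fin), (16, 1999, x1, 15, k1), (16, 1999, x1, 16, x1), (16, 1999, x1, 35, p3), (16, 1999, x1, 4, fin), (29, 2005, cs, 29, cs), (29, 2005, cs, 39, x3), (29, 2005, cs, 40, k2), (35, 1999, p3, 15, k1), (35, 1999, p3, 16, x1), (35, 1999, p3, 35, p3), (35, 1999, p3, 4, fin), (39, 2005, x3, 29, cs), (39, 2005, x3, 39, x3), (39, 2005, x3, 40, k2), (4, 1999, fin, 15, k1), (4, 1999, fin, 16, x1), (4, 1999, fin, 35, p3), (4, 1999, fin, 4, fin), (40, 2005, k2, 29, cs), (40, 2005, k2, 39, x3), (40, 2005, k2, 40, k2)}.
Selection mid > mid2: {(15, 1999, k1, 4, fin), (16, 1999, x1, 15, k1), (16, 1999, x1, 4, fin), (35, 1999, p3, 15, k1), (35, 1999, p3, 16, x1), (35, 1999, p3, 4, fin), (39, 2005, x3, 29, cs), (40, 2005, k2, 29, cs), (40, 2005, k2, 39, x3)}
π[year, mid2, mid]: project onto (year, mid2, mid) → {(1999, 15, 16), (1999, 15, 35), (1999, 16, 35), (1999, 4, 15), (1999, 4, 16), (1999, 4, 35), (2005, 29, 39), (2005, 29, 40), (2005, 39, 40)}

{(1999, 15, 16), (1999, 15, 35), (1999, 16, 35), (1999, 4, 15), (1999, 4, 16), (1999, 4, 35), (2005, 29, 39), (2005, 29, 40), (2005, 39, 40)}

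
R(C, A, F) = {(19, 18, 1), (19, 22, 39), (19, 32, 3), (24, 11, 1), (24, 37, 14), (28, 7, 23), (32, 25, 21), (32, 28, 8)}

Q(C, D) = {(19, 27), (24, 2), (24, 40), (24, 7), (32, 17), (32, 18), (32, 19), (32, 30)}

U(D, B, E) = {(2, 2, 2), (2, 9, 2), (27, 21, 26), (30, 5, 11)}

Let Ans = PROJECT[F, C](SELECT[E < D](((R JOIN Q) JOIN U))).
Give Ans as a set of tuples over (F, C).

{(1, 19), (21, 32), (3, 19), (39, 19), (8, 32)}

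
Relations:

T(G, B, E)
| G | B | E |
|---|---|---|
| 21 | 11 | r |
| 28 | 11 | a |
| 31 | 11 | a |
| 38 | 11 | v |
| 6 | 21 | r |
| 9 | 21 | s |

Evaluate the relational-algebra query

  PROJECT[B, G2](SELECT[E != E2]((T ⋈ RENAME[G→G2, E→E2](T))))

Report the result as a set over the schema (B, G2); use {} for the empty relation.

{(11, 21), (11, 28), (11, 31), (11, 38), (21, 6), (21, 9)}

ρ[G→G2, E→E2]: schema becomes (G2, B, E2); tuples unchanged.
Natural join on B: {(21, 11, r, 21, r), (21, 11, r, 28, a), (21, 11, r, 31, a), (21, 11, r, 38, v), (28, 11, a, 21, r), (28, 11, a, 28, a), (28, 11, a, 31, a), (28, 11, a, 38, v), (31, 11, a, 21, r), (31, 11, a, 28, a), (31, 11, a, 31, a), (31, 11, a, 38, v), (38, 11, v, 21, r), (38, 11, v, 28, a), (38, 11, v, 31, a), (38, 11, v, 38, v), (6, 21, r, 6, r), (6, 21, r, 9, s), (9, 21, s, 6, r), (9, 21, s, 9, s)}
Filtering on E != E2 leaves {(21, 11, r, 28, a), (21, 11, r, 31, a), (21, 11, r, 38, v), (28, 11, a, 21, r), (28, 11, a, 38, v), (31, 11, a, 21, r), (31, 11, a, 38, v), (38, 11, v, 21, r), (38, 11, v, 28, a), (38, 11, v, 31, a), (6, 21, r, 9, s), (9, 21, s, 6, r)}.
π_{B, G2} gives {(11, 21), (11, 28), (11, 31), (11, 38), (21, 6), (21, 9)} (6 duplicate(s) eliminated).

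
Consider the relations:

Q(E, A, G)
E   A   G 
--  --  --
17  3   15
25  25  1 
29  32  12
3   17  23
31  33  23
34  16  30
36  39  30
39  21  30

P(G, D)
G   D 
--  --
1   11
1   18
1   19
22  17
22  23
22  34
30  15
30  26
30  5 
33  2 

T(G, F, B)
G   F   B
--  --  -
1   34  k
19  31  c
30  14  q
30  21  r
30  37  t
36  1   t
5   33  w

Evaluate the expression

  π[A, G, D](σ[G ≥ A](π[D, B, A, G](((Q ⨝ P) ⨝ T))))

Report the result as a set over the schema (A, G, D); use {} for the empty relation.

Joining Q and P on G yields {(25, 25, 1, 11), (25, 25, 1, 18), (25, 25, 1, 19), (34, 16, 30, 15), (34, 16, 30, 26), (34, 16, 30, 5), (36, 39, 30, 15), (36, 39, 30, 26), (36, 39, 30, 5), (39, 21, 30, 15), (39, 21, 30, 26), (39, 21, 30, 5)}.
Joining (Q ⨝ P) and T on G yields {(25, 25, 1, 11, 34, k), (25, 25, 1, 18, 34, k), (25, 25, 1, 19, 34, k), (34, 16, 30, 15, 14, q), (34, 16, 30, 15, 21, r), (34, 16, 30, 15, 37, t), (34, 16, 30, 26, 14, q), (34, 16, 30, 26, 21, r), (34, 16, 30, 26, 37, t), (34, 16, 30, 5, 14, q), (34, 16, 30, 5, 21, r), (34, 16, 30, 5, 37, t), (36, 39, 30, 15, 14, q), (36, 39, 30, 15, 21, r), (36, 39, 30, 15, 37, t), (36, 39, 30, 26, 14, q), (36, 39, 30, 26, 21, r), (36, 39, 30, 26, 37, t), (36, 39, 30, 5, 14, q), (36, 39, 30, 5, 21, r), (36, 39, 30, 5, 37, t), (39, 21, 30, 15, 14, q), (39, 21, 30, 15, 21, r), (39, 21, 30, 15, 37, t), (39, 21, 30, 26, 14, q), (39, 21, 30, 26, 21, r), (39, 21, 30, 26, 37, t), (39, 21, 30, 5, 14, q), (39, 21, 30, 5, 21, r), (39, 21, 30, 5, 37, t)}.
π[D, B, A, G]: project onto (D, B, A, G) → {(11, k, 25, 1), (15, q, 16, 30), (15, q, 21, 30), (15, q, 39, 30), (15, r, 16, 30), (15, r, 21, 30), (15, r, 39, 30), (15, t, 16, 30), (15, t, 21, 30), (15, t, 39, 30), (18, k, 25, 1), (19, k, 25, 1), (26, q, 16, 30), (26, q, 21, 30), (26, q, 39, 30), (26, r, 16, 30), (26, r, 21, 30), (26, r, 39, 30), (26, t, 16, 30), (26, t, 21, 30), (26, t, 39, 30), (5, q, 16, 30), (5, q, 21, 30), (5, q, 39, 30), (5, r, 16, 30), (5, r, 21, 30), (5, r, 39, 30), (5, t, 16, 30), (5, t, 21, 30), (5, t, 39, 30)}
Filtering on G ≥ A leaves {(15, q, 16, 30), (15, q, 21, 30), (15, r, 16, 30), (15, r, 21, 30), (15, t, 16, 30), (15, t, 21, 30), (26, q, 16, 30), (26, q, 21, 30), (26, r, 16, 30), (26, r, 21, 30), (26, t, 16, 30), (26, t, 21, 30), (5, q, 16, 30), (5, q, 21, 30), (5, r, 16, 30), (5, r, 21, 30), (5, t, 16, 30), (5, t, 21, 30)}.
π[A, G, D]: project onto (A, G, D) (12 duplicate(s) eliminated) → {(16, 30, 15), (16, 30, 26), (16, 30, 5), (21, 30, 15), (21, 30, 26), (21, 30, 5)}

{(16, 30, 15), (16, 30, 26), (16, 30, 5), (21, 30, 15), (21, 30, 26), (21, 30, 5)}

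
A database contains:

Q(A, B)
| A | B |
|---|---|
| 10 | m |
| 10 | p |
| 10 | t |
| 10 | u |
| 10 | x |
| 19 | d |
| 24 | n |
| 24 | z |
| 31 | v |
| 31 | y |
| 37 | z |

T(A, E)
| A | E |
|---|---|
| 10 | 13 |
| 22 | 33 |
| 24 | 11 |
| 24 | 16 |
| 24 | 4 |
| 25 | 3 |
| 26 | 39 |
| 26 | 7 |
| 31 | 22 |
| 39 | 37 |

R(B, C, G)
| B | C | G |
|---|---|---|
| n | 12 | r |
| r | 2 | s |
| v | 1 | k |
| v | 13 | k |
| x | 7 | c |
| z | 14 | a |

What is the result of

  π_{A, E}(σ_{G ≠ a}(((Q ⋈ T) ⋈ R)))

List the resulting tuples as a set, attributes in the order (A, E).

{(10, 13), (24, 11), (24, 16), (24, 4), (31, 22)}

Q ⋈ T (natural join on A): {(10, m, 13), (10, p, 13), (10, t, 13), (10, u, 13), (10, x, 13), (24, n, 11), (24, n, 16), (24, n, 4), (24, z, 11), (24, z, 16), (24, z, 4), (31, v, 22), (31, y, 22)}
(Q ⋈ T) ⋈ R (natural join on B): {(10, x, 13, 7, c), (24, n, 11, 12, r), (24, n, 16, 12, r), (24, n, 4, 12, r), (24, z, 11, 14, a), (24, z, 16, 14, a), (24, z, 4, 14, a), (31, v, 22, 1, k), (31, v, 22, 13, k)}
σ[G ≠ a]: keep tuples satisfying G ≠ a → {(10, x, 13, 7, c), (24, n, 11, 12, r), (24, n, 16, 12, r), (24, n, 4, 12, r), (31, v, 22, 1, k), (31, v, 22, 13, k)}
π[A, E]: project onto (A, E) (1 duplicate(s) eliminated) → {(10, 13), (24, 11), (24, 16), (24, 4), (31, 22)}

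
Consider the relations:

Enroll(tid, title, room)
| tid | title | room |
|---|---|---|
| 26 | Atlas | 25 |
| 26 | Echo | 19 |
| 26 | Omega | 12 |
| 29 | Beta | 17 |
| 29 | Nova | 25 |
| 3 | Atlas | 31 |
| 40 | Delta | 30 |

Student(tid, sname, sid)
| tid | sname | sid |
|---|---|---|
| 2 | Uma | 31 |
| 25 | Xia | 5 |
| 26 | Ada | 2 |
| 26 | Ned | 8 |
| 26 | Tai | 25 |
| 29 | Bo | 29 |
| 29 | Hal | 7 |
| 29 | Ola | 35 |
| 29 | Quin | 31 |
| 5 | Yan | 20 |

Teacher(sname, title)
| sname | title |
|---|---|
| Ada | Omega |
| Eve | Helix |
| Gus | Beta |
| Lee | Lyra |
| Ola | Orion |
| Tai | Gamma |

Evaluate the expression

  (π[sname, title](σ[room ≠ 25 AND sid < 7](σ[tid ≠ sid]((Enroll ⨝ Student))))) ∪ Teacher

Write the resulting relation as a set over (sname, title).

Enroll ⋈ Student (natural join on tid): {(26, Atlas, 25, Ada, 2), (26, Atlas, 25, Ned, 8), (26, Atlas, 25, Tai, 25), (26, Echo, 19, Ada, 2), (26, Echo, 19, Ned, 8), (26, Echo, 19, Tai, 25), (26, Omega, 12, Ada, 2), (26, Omega, 12, Ned, 8), (26, Omega, 12, Tai, 25), (29, Beta, 17, Bo, 29), (29, Beta, 17, Hal, 7), (29, Beta, 17, Ola, 35), (29, Beta, 17, Quin, 31), (29, Nova, 25, Bo, 29), (29, Nova, 25, Hal, 7), (29, Nova, 25, Ola, 35), (29, Nova, 25, Quin, 31)}
Filtering on tid ≠ sid leaves {(26, Atlas, 25, Ada, 2), (26, Atlas, 25, Ned, 8), (26, Atlas, 25, Tai, 25), (26, Echo, 19, Ada, 2), (26, Echo, 19, Ned, 8), (26, Echo, 19, Tai, 25), (26, Omega, 12, Ada, 2), (26, Omega, 12, Ned, 8), (26, Omega, 12, Tai, 25), (29, Beta, 17, Hal, 7), (29, Beta, 17, Ola, 35), (29, Beta, 17, Quin, 31), (29, Nova, 25, Hal, 7), (29, Nova, 25, Ola, 35), (29, Nova, 25, Quin, 31)}.
Filtering on room ≠ 25 AND sid < 7 leaves {(26, Echo, 19, Ada, 2), (26, Omega, 12, Ada, 2)}.
Projecting to sname, title: {(Ada, Echo), (Ada, Omega)}
Set union of the two operands is {(Ada, Echo), (Ada, Omega), (Eve, Helix), (Gus, Beta), (Lee, Lyra), (Ola, Orion), (Tai, Gamma)}.

{(Ada, Echo), (Ada, Omega), (Eve, Helix), (Gus, Beta), (Lee, Lyra), (Ola, Orion), (Tai, Gamma)}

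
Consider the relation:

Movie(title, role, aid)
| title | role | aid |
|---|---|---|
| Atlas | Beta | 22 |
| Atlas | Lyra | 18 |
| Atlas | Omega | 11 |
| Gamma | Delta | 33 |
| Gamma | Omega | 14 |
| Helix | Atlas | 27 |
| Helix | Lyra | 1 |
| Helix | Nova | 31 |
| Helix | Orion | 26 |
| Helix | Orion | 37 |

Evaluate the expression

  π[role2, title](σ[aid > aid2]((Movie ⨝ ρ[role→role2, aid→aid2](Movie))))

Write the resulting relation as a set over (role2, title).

{(Atlas, Helix), (Lyra, Atlas), (Lyra, Helix), (Nova, Helix), (Omega, Atlas), (Omega, Gamma), (Orion, Helix)}

ρ[role→role2, aid→aid2]: schema becomes (title, role2, aid2); tuples unchanged.
Natural join on title: {(Atlas, Beta, 22, Beta, 22), (Atlas, Beta, 22, Lyra, 18), (Atlas, Beta, 22, Omega, 11), (Atlas, Lyra, 18, Beta, 22), (Atlas, Lyra, 18, Lyra, 18), (Atlas, Lyra, 18, Omega, 11), (Atlas, Omega, 11, Beta, 22), (Atlas, Omega, 11, Lyra, 18), (Atlas, Omega, 11, Omega, 11), (Gamma, Delta, 33, Delta, 33), (Gamma, Delta, 33, Omega, 14), (Gamma, Omega, 14, Delta, 33), (Gamma, Omega, 14, Omega, 14), (Helix, Atlas, 27, Atlas, 27), (Helix, Atlas, 27, Lyra, 1), (Helix, Atlas, 27, Nova, 31), (Helix, Atlas, 27, Orion, 26), (Helix, Atlas, 27, Orion, 37), (Helix, Lyra, 1, Atlas, 27), (Helix, Lyra, 1, Lyra, 1), (Helix, Lyra, 1, Nova, 31), (Helix, Lyra, 1, Orion, 26), (Helix, Lyra, 1, Orion, 37), (Helix, Nova, 31, Atlas, 27), (Helix, Nova, 31, Lyra, 1), (Helix, Nova, 31, Nova, 31), (Helix, Nova, 31, Orion, 26), (Helix, Nova, 31, Orion, 37), (Helix, Orion, 26, Atlas, 27), (Helix, Orion, 26, Lyra, 1), (Helix, Orion, 26, Nova, 31), (Helix, Orion, 26, Orion, 26), (Helix, Orion, 26, Orion, 37), (Helix, Orion, 37, Atlas, 27), (Helix, Orion, 37, Lyra, 1), (Helix, Orion, 37, Nova, 31), (Helix, Orion, 37, Orion, 26), (Helix, Orion, 37, Orion, 37)}
Filtering on aid > aid2 leaves {(Atlas, Beta, 22, Lyra, 18), (Atlas, Beta, 22, Omega, 11), (Atlas, Lyra, 18, Omega, 11), (Gamma, Delta, 33, Omega, 14), (Helix, Atlas, 27, Lyra, 1), (Helix, Atlas, 27, Orion, 26), (Helix, Nova, 31, Atlas, 27), (Helix, Nova, 31, Lyra, 1), (Helix, Nova, 31, Orion, 26), (Helix, Orion, 26, Lyra, 1), (Helix, Orion, 37, Atlas, 27), (Helix, Orion, 37, Lyra, 1), (Helix, Orion, 37, Nova, 31), (Helix, Orion, 37, Orion, 26)}.
Projecting to role2, title (7 duplicate(s) eliminated): {(Atlas, Helix), (Lyra, Atlas), (Lyra, Helix), (Nova, Helix), (Omega, Atlas), (Omega, Gamma), (Orion, Helix)}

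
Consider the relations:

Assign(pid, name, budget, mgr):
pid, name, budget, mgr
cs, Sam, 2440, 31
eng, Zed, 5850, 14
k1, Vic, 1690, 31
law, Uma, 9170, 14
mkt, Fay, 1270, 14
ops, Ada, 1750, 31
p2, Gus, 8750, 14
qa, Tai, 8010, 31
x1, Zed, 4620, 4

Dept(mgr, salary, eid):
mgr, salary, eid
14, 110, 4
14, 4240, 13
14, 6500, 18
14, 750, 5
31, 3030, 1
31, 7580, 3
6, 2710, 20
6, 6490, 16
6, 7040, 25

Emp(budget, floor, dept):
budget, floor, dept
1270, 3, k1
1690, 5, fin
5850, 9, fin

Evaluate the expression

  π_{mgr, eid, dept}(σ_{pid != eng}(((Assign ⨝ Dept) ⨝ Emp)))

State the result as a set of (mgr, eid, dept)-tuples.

{(14, 13, k1), (14, 18, k1), (14, 4, k1), (14, 5, k1), (31, 1, fin), (31, 3, fin)}

Natural join on mgr: {(cs, Sam, 2440, 31, 3030, 1), (cs, Sam, 2440, 31, 7580, 3), (eng, Zed, 5850, 14, 110, 4), (eng, Zed, 5850, 14, 4240, 13), (eng, Zed, 5850, 14, 6500, 18), (eng, Zed, 5850, 14, 750, 5), (k1, Vic, 1690, 31, 3030, 1), (k1, Vic, 1690, 31, 7580, 3), (law, Uma, 9170, 14, 110, 4), (law, Uma, 9170, 14, 4240, 13), (law, Uma, 9170, 14, 6500, 18), (law, Uma, 9170, 14, 750, 5), (mkt, Fay, 1270, 14, 110, 4), (mkt, Fay, 1270, 14, 4240, 13), (mkt, Fay, 1270, 14, 6500, 18), (mkt, Fay, 1270, 14, 750, 5), (ops, Ada, 1750, 31, 3030, 1), (ops, Ada, 1750, 31, 7580, 3), (p2, Gus, 8750, 14, 110, 4), (p2, Gus, 8750, 14, 4240, 13), (p2, Gus, 8750, 14, 6500, 18), (p2, Gus, 8750, 14, 750, 5), (qa, Tai, 8010, 31, 3030, 1), (qa, Tai, 8010, 31, 7580, 3)}
Natural join on budget: {(eng, Zed, 5850, 14, 110, 4, 9, fin), (eng, Zed, 5850, 14, 4240, 13, 9, fin), (eng, Zed, 5850, 14, 6500, 18, 9, fin), (eng, Zed, 5850, 14, 750, 5, 9, fin), (k1, Vic, 1690, 31, 3030, 1, 5, fin), (k1, Vic, 1690, 31, 7580, 3, 5, fin), (mkt, Fay, 1270, 14, 110, 4, 3, k1), (mkt, Fay, 1270, 14, 4240, 13, 3, k1), (mkt, Fay, 1270, 14, 6500, 18, 3, k1), (mkt, Fay, 1270, 14, 750, 5, 3, k1)}
σ[pid != eng]: keep tuples satisfying pid != eng → {(k1, Vic, 1690, 31, 3030, 1, 5, fin), (k1, Vic, 1690, 31, 7580, 3, 5, fin), (mkt, Fay, 1270, 14, 110, 4, 3, k1), (mkt, Fay, 1270, 14, 4240, 13, 3, k1), (mkt, Fay, 1270, 14, 6500, 18, 3, k1), (mkt, Fay, 1270, 14, 750, 5, 3, k1)}
π_{mgr, eid, dept} gives {(14, 13, k1), (14, 18, k1), (14, 4, k1), (14, 5, k1), (31, 1, fin), (31, 3, fin)}.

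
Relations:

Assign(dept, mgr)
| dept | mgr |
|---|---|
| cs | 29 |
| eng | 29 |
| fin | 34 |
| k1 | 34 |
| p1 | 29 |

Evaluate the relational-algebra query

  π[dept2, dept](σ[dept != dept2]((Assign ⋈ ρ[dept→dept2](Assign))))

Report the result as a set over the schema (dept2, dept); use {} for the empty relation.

ρ[dept→dept2]: schema becomes (dept2, mgr); tuples unchanged.
Joining Assign and ρ[dept→dept2](Assign) on mgr yields {(cs, 29, cs), (cs, 29, eng), (cs, 29, p1), (eng, 29, cs), (eng, 29, eng), (eng, 29, p1), (fin, 34, fin), (fin, 34, k1), (k1, 34, fin), (k1, 34, k1), (p1, 29, cs), (p1, 29, eng), (p1, 29, p1)}.
σ[dept != dept2]: keep tuples satisfying dept != dept2 → {(cs, 29, eng), (cs, 29, p1), (eng, 29, cs), (eng, 29, p1), (fin, 34, k1), (k1, 34, fin), (p1, 29, cs), (p1, 29, eng)}
Projecting to dept2, dept: {(cs, eng), (cs, p1), (eng, cs), (eng, p1), (fin, k1), (k1, fin), (p1, cs), (p1, eng)}

{(cs, eng), (cs, p1), (eng, cs), (eng, p1), (fin, k1), (k1, fin), (p1, cs), (p1, eng)}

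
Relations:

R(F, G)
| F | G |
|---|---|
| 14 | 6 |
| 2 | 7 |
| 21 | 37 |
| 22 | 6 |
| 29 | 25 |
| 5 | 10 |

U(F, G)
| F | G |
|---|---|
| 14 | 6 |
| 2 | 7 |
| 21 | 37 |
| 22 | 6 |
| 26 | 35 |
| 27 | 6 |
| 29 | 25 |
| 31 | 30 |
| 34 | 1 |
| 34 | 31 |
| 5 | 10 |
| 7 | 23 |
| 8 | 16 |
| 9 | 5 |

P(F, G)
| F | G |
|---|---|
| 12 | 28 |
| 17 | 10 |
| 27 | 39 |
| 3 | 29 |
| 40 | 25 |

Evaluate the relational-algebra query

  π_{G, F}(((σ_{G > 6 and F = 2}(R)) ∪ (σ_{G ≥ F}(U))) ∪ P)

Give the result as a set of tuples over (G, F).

Selection G > 6 and F = 2: {(2, 7)}
Selection G ≥ F: {(2, 7), (21, 37), (26, 35), (5, 10), (7, 23), (8, 16)}
Taking the union: {(2, 7), (21, 37), (26, 35), (5, 10), (7, 23), (8, 16)}
Taking the union: {(12, 28), (17, 10), (2, 7), (21, 37), (26, 35), (27, 39), (3, 29), (40, 25), (5, 10), (7, 23), (8, 16)}
π[G, F]: project onto (G, F) → {(10, 17), (10, 5), (16, 8), (23, 7), (25, 40), (28, 12), (29, 3), (35, 26), (37, 21), (39, 27), (7, 2)}

{(10, 17), (10, 5), (16, 8), (23, 7), (25, 40), (28, 12), (29, 3), (35, 26), (37, 21), (39, 27), (7, 2)}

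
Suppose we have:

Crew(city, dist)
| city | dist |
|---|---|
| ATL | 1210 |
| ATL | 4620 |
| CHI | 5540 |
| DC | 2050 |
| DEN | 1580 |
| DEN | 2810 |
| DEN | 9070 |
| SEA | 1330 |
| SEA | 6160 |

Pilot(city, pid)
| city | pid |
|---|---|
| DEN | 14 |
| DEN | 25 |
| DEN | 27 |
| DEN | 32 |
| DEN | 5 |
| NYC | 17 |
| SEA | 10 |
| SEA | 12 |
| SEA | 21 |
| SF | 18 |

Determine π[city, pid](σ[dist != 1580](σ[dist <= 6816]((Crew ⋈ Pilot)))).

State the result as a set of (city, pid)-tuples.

Joining Crew and Pilot on city yields {(DEN, 1580, 14), (DEN, 1580, 25), (DEN, 1580, 27), (DEN, 1580, 32), (DEN, 1580, 5), (DEN, 2810, 14), (DEN, 2810, 25), (DEN, 2810, 27), (DEN, 2810, 32), (DEN, 2810, 5), (DEN, 9070, 14), (DEN, 9070, 25), (DEN, 9070, 27), (DEN, 9070, 32), (DEN, 9070, 5), (SEA, 1330, 10), (SEA, 1330, 12), (SEA, 1330, 21), (SEA, 6160, 10), (SEA, 6160, 12), (SEA, 6160, 21)}.
Selection dist <= 6816: {(DEN, 1580, 14), (DEN, 1580, 25), (DEN, 1580, 27), (DEN, 1580, 32), (DEN, 1580, 5), (DEN, 2810, 14), (DEN, 2810, 25), (DEN, 2810, 27), (DEN, 2810, 32), (DEN, 2810, 5), (SEA, 1330, 10), (SEA, 1330, 12), (SEA, 1330, 21), (SEA, 6160, 10), (SEA, 6160, 12), (SEA, 6160, 21)}
Selection dist != 1580: {(DEN, 2810, 14), (DEN, 2810, 25), (DEN, 2810, 27), (DEN, 2810, 32), (DEN, 2810, 5), (SEA, 1330, 10), (SEA, 1330, 12), (SEA, 1330, 21), (SEA, 6160, 10), (SEA, 6160, 12), (SEA, 6160, 21)}
π_{city, pid} gives {(DEN, 14), (DEN, 25), (DEN, 27), (DEN, 32), (DEN, 5), (SEA, 10), (SEA, 12), (SEA, 21)} (3 duplicate(s) eliminated).

{(DEN, 14), (DEN, 25), (DEN, 27), (DEN, 32), (DEN, 5), (SEA, 10), (SEA, 12), (SEA, 21)}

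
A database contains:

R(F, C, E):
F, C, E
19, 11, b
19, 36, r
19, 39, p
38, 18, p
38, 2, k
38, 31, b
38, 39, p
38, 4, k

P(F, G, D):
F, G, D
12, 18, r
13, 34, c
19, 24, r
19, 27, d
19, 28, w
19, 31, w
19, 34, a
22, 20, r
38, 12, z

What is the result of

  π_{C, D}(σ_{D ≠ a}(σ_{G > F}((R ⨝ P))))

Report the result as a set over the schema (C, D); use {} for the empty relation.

Natural join on F: {(19, 11, b, 24, r), (19, 11, b, 27, d), (19, 11, b, 28, w), (19, 11, b, 31, w), (19, 11, b, 34, a), (19, 36, r, 24, r), (19, 36, r, 27, d), (19, 36, r, 28, w), (19, 36, r, 31, w), (19, 36, r, 34, a), (19, 39, p, 24, r), (19, 39, p, 27, d), (19, 39, p, 28, w), (19, 39, p, 31, w), (19, 39, p, 34, a), (38, 18, p, 12, z), (38, 2, k, 12, z), (38, 31, b, 12, z), (38, 39, p, 12, z), (38, 4, k, 12, z)}
σ[G > F]: keep tuples satisfying G > F → {(19, 11, b, 24, r), (19, 11, b, 27, d), (19, 11, b, 28, w), (19, 11, b, 31, w), (19, 11, b, 34, a), (19, 36, r, 24, r), (19, 36, r, 27, d), (19, 36, r, 28, w), (19, 36, r, 31, w), (19, 36, r, 34, a), (19, 39, p, 24, r), (19, 39, p, 27, d), (19, 39, p, 28, w), (19, 39, p, 31, w), (19, 39, p, 34, a)}
σ[D ≠ a]: keep tuples satisfying D ≠ a → {(19, 11, b, 24, r), (19, 11, b, 27, d), (19, 11, b, 28, w), (19, 11, b, 31, w), (19, 36, r, 24, r), (19, 36, r, 27, d), (19, 36, r, 28, w), (19, 36, r, 31, w), (19, 39, p, 24, r), (19, 39, p, 27, d), (19, 39, p, 28, w), (19, 39, p, 31, w)}
π[C, D]: project onto (C, D) (3 duplicate(s) eliminated) → {(11, d), (11, r), (11, w), (36, d), (36, r), (36, w), (39, d), (39, r), (39, w)}

{(11, d), (11, r), (11, w), (36, d), (36, r), (36, w), (39, d), (39, r), (39, w)}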